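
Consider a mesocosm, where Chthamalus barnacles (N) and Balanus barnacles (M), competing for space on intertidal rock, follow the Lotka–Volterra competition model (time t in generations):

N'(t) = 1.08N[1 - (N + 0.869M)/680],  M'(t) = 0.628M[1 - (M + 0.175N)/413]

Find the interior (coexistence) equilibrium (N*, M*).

Setting both brackets to zero gives the nullclines N + 0.869M = 680 and 0.175N + M = 413.
Substituting M = 413 - 0.175N into the first: N(1 - 0.869·0.175) = 680 - 0.869·413.
So N* = 321/0.848 = 379, and then M* = 413 - 0.175·379 = 347.

N* ≈ 379, M* ≈ 347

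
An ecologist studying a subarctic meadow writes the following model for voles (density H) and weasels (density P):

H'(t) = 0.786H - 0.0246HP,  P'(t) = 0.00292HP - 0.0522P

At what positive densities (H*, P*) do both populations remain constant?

Set dP/dt = 0 with P > 0: 0.00292H - 0.0522 = 0, so H* = 0.0522/0.00292 = 17.9.
Set dH/dt = 0 with H > 0: 0.786 - 0.0246P = 0, so P* = 0.786/0.0246 = 32.

H* ≈ 17.9, P* ≈ 32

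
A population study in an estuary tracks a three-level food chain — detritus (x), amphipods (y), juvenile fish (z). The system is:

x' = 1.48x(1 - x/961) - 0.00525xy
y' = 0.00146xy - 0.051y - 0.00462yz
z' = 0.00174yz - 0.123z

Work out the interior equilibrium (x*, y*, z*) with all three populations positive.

From dz/dt = 0: 0.00174y* = 0.123, so y* = 70.7.
From dx/dt = 0: 1.48(1 - x*/961) = 0.00525·70.7, giving x* = 961·(1 - 0.251) = 720.
From dy/dt = 0: 0.00146·720 - 0.051 = 0.00462z*, so z* = 1/0.00462 = 217.

x* ≈ 720, y* ≈ 70.7, z* ≈ 217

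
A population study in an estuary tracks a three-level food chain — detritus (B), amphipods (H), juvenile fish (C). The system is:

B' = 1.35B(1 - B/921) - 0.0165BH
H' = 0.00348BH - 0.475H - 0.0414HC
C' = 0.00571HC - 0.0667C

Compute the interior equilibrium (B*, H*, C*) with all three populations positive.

B* ≈ 790, H* ≈ 11.7, C* ≈ 54.9

From dC/dt = 0: 0.00571H* = 0.0667, so H* = 11.7.
From dB/dt = 0: 1.35(1 - B*/921) = 0.0165·11.7, giving B* = 921·(1 - 0.143) = 790.
From dH/dt = 0: 0.00348·790 - 0.475 = 0.0414C*, so C* = 2.27/0.0414 = 54.9.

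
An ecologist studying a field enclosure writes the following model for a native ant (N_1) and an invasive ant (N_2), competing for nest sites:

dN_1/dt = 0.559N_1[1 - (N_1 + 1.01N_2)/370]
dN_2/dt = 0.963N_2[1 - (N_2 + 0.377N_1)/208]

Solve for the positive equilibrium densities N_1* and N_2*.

N_1* ≈ 258, N_2* ≈ 111

Setting both brackets to zero gives the nullclines N_1 + 1.01N_2 = 370 and 0.377N_1 + N_2 = 208.
Substituting N_2 = 208 - 0.377N_1 into the first: N_1(1 - 1.01·0.377) = 370 - 1.01·208.
So N_1* = 160/0.619 = 258, and then N_2* = 208 - 0.377·258 = 111.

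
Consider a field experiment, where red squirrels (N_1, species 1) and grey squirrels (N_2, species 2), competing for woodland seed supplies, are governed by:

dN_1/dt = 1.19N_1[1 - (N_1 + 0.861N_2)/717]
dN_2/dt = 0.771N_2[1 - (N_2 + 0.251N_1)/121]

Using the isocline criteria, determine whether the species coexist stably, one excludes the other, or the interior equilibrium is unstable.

species 1 excludes species 2

Compare the nullcline intercepts: K1/α12 = 717/0.861 = 833 > K2 = 121; K2/α21 = 121/0.251 = 482 < K1 = 717.
Since the inequalities point opposite ways, species 1 can invade but species 2 cannot.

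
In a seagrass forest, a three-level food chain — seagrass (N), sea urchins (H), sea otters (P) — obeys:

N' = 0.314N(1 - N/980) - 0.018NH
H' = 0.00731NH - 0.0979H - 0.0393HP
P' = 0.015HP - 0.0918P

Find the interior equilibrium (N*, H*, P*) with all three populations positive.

N* ≈ 636, H* ≈ 6.12, P* ≈ 116

From dP/dt = 0: 0.015H* = 0.0918, so H* = 6.12.
From dN/dt = 0: 0.314(1 - N*/980) = 0.018·6.12, giving N* = 980·(1 - 0.351) = 636.
From dH/dt = 0: 0.00731·636 - 0.0979 = 0.0393P*, so P* = 4.55/0.0393 = 116.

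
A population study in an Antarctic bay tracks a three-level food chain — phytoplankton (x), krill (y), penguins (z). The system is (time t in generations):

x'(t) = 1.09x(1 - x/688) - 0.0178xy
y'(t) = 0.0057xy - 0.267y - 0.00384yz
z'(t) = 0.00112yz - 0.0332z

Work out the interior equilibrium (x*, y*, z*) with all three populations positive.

From dz/dt = 0: 0.00112y* = 0.0332, so y* = 29.6.
From dx/dt = 0: 1.09(1 - x*/688) = 0.0178·29.6, giving x* = 688·(1 - 0.484) = 355.
From dy/dt = 0: 0.0057·355 - 0.267 = 0.00384z*, so z* = 1.76/0.00384 = 457.

x* ≈ 355, y* ≈ 29.6, z* ≈ 457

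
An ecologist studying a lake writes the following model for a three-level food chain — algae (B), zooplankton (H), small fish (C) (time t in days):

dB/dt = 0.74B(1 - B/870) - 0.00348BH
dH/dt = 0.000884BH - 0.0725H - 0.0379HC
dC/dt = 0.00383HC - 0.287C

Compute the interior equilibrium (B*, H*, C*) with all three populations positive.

B* ≈ 563, H* ≈ 74.9, C* ≈ 11.2

From dC/dt = 0: 0.00383H* = 0.287, so H* = 74.9.
From dB/dt = 0: 0.74(1 - B*/870) = 0.00348·74.9, giving B* = 870·(1 - 0.352) = 563.
From dH/dt = 0: 0.000884·563 - 0.0725 = 0.0379C*, so C* = 0.426/0.0379 = 11.2.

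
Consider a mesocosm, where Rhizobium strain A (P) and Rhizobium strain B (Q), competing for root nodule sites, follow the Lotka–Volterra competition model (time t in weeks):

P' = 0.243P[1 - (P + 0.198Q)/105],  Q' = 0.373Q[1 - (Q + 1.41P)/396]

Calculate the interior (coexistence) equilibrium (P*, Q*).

Setting both brackets to zero gives the nullclines P + 0.198Q = 105 and 1.41P + Q = 396.
Substituting Q = 396 - 1.41P into the first: P(1 - 0.198·1.41) = 105 - 0.198·396.
So P* = 26.6/0.721 = 36.9, and then Q* = 396 - 1.41·36.9 = 344.

P* ≈ 36.9, Q* ≈ 344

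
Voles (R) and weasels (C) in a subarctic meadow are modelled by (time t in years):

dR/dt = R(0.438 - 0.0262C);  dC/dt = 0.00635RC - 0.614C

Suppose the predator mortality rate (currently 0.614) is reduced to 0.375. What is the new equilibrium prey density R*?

R* ≈ 59.1

At the interior fixed point, setting dC/dt = 0 with C > 0 fixes R* = (predator death rate)/(RC coefficient) — independent of the other coefficients.
With the change, R* = 0.375/0.00635 = 59.1; it falls from 96.7.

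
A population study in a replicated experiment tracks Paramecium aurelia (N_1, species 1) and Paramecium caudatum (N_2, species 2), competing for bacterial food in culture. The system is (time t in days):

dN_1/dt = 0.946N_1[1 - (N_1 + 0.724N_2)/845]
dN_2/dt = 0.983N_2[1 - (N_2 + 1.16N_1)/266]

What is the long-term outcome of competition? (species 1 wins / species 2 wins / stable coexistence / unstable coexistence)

Compare the nullcline intercepts: K1/α12 = 845/0.724 = 1170 > K2 = 266; K2/α21 = 266/1.16 = 229 < K1 = 845.
Since the inequalities point opposite ways, species 1 can invade but species 2 cannot.

species 1 excludes species 2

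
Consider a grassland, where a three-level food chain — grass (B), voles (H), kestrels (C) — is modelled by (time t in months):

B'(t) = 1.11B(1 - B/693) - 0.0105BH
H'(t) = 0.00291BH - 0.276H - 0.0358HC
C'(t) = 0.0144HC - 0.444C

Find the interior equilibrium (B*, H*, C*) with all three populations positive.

From dC/dt = 0: 0.0144H* = 0.444, so H* = 30.8.
From dB/dt = 0: 1.11(1 - B*/693) = 0.0105·30.8, giving B* = 693·(1 - 0.292) = 491.
From dH/dt = 0: 0.00291·491 - 0.276 = 0.0358C*, so C* = 1.15/0.0358 = 32.2.

B* ≈ 491, H* ≈ 30.8, C* ≈ 32.2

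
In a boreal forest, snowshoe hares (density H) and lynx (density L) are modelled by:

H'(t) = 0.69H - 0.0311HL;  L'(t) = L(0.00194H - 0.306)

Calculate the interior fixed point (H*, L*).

Set dL/dt = 0 with L > 0: 0.00194H - 0.306 = 0, so H* = 0.306/0.00194 = 158.
Set dH/dt = 0 with H > 0: 0.69 - 0.0311L = 0, so L* = 0.69/0.0311 = 22.2.

H* ≈ 158, L* ≈ 22.2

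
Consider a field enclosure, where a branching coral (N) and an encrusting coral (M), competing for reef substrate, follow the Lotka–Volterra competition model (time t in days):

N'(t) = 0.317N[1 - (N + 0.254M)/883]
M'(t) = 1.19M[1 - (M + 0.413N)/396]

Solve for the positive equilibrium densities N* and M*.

N* ≈ 874, M* ≈ 35

Setting both brackets to zero gives the nullclines N + 0.254M = 883 and 0.413N + M = 396.
Substituting M = 396 - 0.413N into the first: N(1 - 0.254·0.413) = 883 - 0.254·396.
So N* = 782/0.895 = 874, and then M* = 396 - 0.413·874 = 35.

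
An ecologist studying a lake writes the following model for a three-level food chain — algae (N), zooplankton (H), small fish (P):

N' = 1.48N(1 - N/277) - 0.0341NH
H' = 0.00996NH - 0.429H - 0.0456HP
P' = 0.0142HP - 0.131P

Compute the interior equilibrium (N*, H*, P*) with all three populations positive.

From dP/dt = 0: 0.0142H* = 0.131, so H* = 9.23.
From dN/dt = 0: 1.48(1 - N*/277) = 0.0341·9.23, giving N* = 277·(1 - 0.213) = 218.
From dH/dt = 0: 0.00996·218 - 0.429 = 0.0456P*, so P* = 1.74/0.0456 = 38.2.

N* ≈ 218, H* ≈ 9.23, P* ≈ 38.2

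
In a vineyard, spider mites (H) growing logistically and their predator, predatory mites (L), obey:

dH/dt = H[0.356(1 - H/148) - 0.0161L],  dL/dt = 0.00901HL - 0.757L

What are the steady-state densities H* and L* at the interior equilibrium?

From dL/dt = 0 with L > 0: 0.00901H* = 0.757, so H* = 84.
Substitute into dH/dt = 0: 0.356(1 - 84/148) = 0.0161L*.
The bracket is 0.432, giving L* = 0.154/0.0161 = 9.56.

H* ≈ 84, L* ≈ 9.56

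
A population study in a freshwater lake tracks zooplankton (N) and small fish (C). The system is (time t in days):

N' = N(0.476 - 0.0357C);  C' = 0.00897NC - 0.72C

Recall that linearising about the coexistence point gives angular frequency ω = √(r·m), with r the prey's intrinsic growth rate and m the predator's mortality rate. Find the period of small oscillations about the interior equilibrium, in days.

T ≈ 10.7 days

Here r = 0.476 and m = 0.72, so r·m = 0.343.
ω = √0.343 = 0.585 per day, hence T = 2π/ω ≈ 10.7 days.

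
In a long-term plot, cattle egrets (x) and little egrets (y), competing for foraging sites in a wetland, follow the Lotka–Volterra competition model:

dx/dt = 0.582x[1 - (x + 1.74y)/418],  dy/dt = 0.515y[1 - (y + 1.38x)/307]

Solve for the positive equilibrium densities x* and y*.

Setting both brackets to zero gives the nullclines x + 1.74y = 418 and 1.38x + y = 307.
Substituting y = 307 - 1.38x into the first: x(1 - 1.74·1.38) = 418 - 1.74·307.
So x* = -116/-1.4 = 82.9, and then y* = 307 - 1.38·82.9 = 193.

x* ≈ 82.9, y* ≈ 193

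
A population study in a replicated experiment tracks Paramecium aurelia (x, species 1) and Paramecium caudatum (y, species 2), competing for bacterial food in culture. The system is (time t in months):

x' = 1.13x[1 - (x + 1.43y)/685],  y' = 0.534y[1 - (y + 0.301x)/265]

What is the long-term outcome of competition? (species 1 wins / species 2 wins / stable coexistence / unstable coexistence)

Compare the nullcline intercepts: K1/α12 = 685/1.43 = 479 > K2 = 265; K2/α21 = 265/0.301 = 880 > K1 = 685.
Since both inequalities hold, each species can invade when rare, so the interior equilibrium is stable.

stable coexistence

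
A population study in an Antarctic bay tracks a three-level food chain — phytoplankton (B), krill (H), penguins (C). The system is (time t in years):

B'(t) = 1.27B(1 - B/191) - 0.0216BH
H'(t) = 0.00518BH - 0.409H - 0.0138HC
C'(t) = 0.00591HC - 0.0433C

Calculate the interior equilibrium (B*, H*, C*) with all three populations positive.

From dC/dt = 0: 0.00591H* = 0.0433, so H* = 7.33.
From dB/dt = 0: 1.27(1 - B*/191) = 0.0216·7.33, giving B* = 191·(1 - 0.125) = 167.
From dH/dt = 0: 0.00518·167 - 0.409 = 0.0138C*, so C* = 0.457/0.0138 = 33.1.

B* ≈ 167, H* ≈ 7.33, C* ≈ 33.1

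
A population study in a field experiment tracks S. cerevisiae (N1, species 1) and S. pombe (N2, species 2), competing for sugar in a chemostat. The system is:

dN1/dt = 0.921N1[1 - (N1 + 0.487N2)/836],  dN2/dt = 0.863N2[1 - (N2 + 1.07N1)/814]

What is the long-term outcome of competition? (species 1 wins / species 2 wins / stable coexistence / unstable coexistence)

species 1 excludes species 2

Compare the nullcline intercepts: K1/α12 = 836/0.487 = 1720 > K2 = 814; K2/α21 = 814/1.07 = 761 < K1 = 836.
Since the inequalities point opposite ways, species 1 can invade but species 2 cannot.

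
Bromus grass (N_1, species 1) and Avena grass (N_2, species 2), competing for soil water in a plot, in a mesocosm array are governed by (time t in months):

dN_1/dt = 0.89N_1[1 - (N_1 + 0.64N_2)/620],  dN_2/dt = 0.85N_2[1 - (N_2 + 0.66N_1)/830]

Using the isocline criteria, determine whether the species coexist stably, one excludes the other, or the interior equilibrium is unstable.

Compare the nullcline intercepts: K1/α12 = 620/0.64 = 969 > K2 = 830; K2/α21 = 830/0.66 = 1260 > K1 = 620.
Since both inequalities hold, each species can invade when rare, so the interior equilibrium is stable.

stable coexistence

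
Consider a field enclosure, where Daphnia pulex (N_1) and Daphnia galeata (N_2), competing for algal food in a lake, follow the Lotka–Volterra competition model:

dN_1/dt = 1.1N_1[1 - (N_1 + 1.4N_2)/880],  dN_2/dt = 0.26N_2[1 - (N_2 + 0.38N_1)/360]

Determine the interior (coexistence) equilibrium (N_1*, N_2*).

Setting both brackets to zero gives the nullclines N_1 + 1.4N_2 = 880 and 0.38N_1 + N_2 = 360.
Substituting N_2 = 360 - 0.38N_1 into the first: N_1(1 - 1.4·0.38) = 880 - 1.4·360.
So N_1* = 376/0.468 = 803, and then N_2* = 360 - 0.38·803 = 54.7.

N_1* ≈ 803, N_2* ≈ 54.7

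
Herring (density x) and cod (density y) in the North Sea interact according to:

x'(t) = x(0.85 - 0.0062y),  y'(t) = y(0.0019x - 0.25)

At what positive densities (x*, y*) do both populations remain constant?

Set dy/dt = 0 with y > 0: 0.0019x - 0.25 = 0, so x* = 0.25/0.0019 = 132.
Set dx/dt = 0 with x > 0: 0.85 - 0.0062y = 0, so y* = 0.85/0.0062 = 137.

x* ≈ 132, y* ≈ 137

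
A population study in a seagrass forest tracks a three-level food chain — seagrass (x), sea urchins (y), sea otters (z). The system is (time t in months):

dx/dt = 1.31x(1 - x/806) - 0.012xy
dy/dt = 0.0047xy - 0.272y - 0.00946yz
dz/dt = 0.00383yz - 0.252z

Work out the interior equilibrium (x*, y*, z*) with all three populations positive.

x* ≈ 320, y* ≈ 65.8, z* ≈ 130

From dz/dt = 0: 0.00383y* = 0.252, so y* = 65.8.
From dx/dt = 0: 1.31(1 - x*/806) = 0.012·65.8, giving x* = 806·(1 - 0.603) = 320.
From dy/dt = 0: 0.0047·320 - 0.272 = 0.00946z*, so z* = 1.23/0.00946 = 130.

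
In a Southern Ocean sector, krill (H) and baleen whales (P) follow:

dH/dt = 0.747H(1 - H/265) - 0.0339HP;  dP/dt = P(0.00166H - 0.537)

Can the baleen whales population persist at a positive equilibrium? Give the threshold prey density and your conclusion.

The predator equation gives dP/dt > 0 only when H > 0.537/0.00166 = 323.
Without the predator, H → K = 265. Since 265 < 323, the predator cannot invade.

Threshold H = 323; K < 323, so no, the predator goes extinct.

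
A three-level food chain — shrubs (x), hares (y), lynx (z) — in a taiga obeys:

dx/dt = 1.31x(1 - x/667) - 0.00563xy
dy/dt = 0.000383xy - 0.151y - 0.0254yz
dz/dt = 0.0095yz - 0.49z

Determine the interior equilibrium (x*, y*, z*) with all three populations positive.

x* ≈ 519, y* ≈ 51.6, z* ≈ 1.88

From dz/dt = 0: 0.0095y* = 0.49, so y* = 51.6.
From dx/dt = 0: 1.31(1 - x*/667) = 0.00563·51.6, giving x* = 667·(1 - 0.222) = 519.
From dy/dt = 0: 0.000383·519 - 0.151 = 0.0254z*, so z* = 0.0478/0.0254 = 1.88.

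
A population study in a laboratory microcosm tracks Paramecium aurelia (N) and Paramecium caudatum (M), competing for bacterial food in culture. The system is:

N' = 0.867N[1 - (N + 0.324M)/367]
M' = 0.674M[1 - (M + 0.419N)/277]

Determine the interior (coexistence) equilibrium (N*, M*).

N* ≈ 321, M* ≈ 143

Setting both brackets to zero gives the nullclines N + 0.324M = 367 and 0.419N + M = 277.
Substituting M = 277 - 0.419N into the first: N(1 - 0.324·0.419) = 367 - 0.324·277.
So N* = 277/0.864 = 321, and then M* = 277 - 0.419·321 = 143.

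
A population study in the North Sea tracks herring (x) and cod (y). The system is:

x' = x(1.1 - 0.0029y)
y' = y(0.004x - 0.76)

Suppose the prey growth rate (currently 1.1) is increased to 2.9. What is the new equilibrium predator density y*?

At the interior fixed point, setting dx/dt = 0 with x > 0 fixes y* = (prey growth rate)/(xy coefficient) — independent of the other coefficients.
With the change, y* = 2.9/0.0029 = 1000; it rises from 379.

y* ≈ 1000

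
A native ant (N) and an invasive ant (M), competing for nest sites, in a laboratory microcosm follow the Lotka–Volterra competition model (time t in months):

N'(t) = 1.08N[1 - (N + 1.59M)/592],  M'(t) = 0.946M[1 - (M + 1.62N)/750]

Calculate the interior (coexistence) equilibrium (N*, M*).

Setting both brackets to zero gives the nullclines N + 1.59M = 592 and 1.62N + M = 750.
Substituting M = 750 - 1.62N into the first: N(1 - 1.59·1.62) = 592 - 1.59·750.
So N* = -600/-1.58 = 381, and then M* = 750 - 1.62·381 = 133.

N* ≈ 381, M* ≈ 133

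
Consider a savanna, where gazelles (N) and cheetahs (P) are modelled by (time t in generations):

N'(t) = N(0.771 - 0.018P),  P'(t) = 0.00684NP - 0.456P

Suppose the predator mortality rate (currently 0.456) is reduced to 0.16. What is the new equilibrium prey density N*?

N* ≈ 23.4

At the interior fixed point, setting dP/dt = 0 with P > 0 fixes N* = (predator death rate)/(NP coefficient) — independent of the other coefficients.
With the change, N* = 0.16/0.00684 = 23.4; it falls from 66.7.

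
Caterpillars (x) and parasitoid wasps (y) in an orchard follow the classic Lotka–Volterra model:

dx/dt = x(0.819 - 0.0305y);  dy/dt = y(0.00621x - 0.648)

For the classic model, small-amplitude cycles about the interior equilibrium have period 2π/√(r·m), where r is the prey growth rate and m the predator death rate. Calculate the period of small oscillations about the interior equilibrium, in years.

T ≈ 8.62 years

Here r = 0.819 and m = 0.648, so r·m = 0.531.
ω = √0.531 = 0.728 per year, hence T = 2π/ω ≈ 8.62 years.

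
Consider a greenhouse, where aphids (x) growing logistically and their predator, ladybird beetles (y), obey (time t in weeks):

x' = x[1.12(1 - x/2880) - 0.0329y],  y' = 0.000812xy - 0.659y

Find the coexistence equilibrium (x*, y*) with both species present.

x* ≈ 812, y* ≈ 24.4

From dy/dt = 0 with y > 0: 0.000812x* = 0.659, so x* = 812.
Substitute into dx/dt = 0: 1.12(1 - 812/2880) = 0.0329y*.
The bracket is 0.718, giving y* = 0.804/0.0329 = 24.4.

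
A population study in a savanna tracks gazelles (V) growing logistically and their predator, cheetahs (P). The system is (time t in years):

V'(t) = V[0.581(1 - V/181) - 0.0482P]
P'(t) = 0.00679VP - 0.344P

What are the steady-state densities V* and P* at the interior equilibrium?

From dP/dt = 0 with P > 0: 0.00679V* = 0.344, so V* = 50.7.
Substitute into dV/dt = 0: 0.581(1 - 50.7/181) = 0.0482P*.
The bracket is 0.72, giving P* = 0.418/0.0482 = 8.68.

V* ≈ 50.7, P* ≈ 8.68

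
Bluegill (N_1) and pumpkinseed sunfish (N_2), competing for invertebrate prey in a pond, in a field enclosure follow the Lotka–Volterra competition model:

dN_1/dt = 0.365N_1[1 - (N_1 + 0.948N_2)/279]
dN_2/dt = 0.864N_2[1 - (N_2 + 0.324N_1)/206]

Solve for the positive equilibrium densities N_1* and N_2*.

Setting both brackets to zero gives the nullclines N_1 + 0.948N_2 = 279 and 0.324N_1 + N_2 = 206.
Substituting N_2 = 206 - 0.324N_1 into the first: N_1(1 - 0.948·0.324) = 279 - 0.948·206.
So N_1* = 83.7/0.693 = 121, and then N_2* = 206 - 0.324·121 = 167.

N_1* ≈ 121, N_2* ≈ 167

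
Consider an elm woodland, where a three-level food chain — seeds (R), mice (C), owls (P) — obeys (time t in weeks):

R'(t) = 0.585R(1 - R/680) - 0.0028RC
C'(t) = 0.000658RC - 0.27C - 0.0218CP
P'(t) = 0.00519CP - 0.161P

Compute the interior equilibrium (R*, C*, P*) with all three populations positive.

R* ≈ 579, C* ≈ 31, P* ≈ 5.09

From dP/dt = 0: 0.00519C* = 0.161, so C* = 31.
From dR/dt = 0: 0.585(1 - R*/680) = 0.0028·31, giving R* = 680·(1 - 0.148) = 579.
From dC/dt = 0: 0.000658·579 - 0.27 = 0.0218P*, so P* = 0.111/0.0218 = 5.09.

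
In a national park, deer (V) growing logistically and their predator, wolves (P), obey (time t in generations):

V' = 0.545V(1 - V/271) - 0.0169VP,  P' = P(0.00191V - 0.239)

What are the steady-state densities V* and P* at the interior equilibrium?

From dP/dt = 0 with P > 0: 0.00191V* = 0.239, so V* = 125.
Substitute into dV/dt = 0: 0.545(1 - 125/271) = 0.0169P*.
The bracket is 0.538, giving P* = 0.293/0.0169 = 17.4.

V* ≈ 125, P* ≈ 17.4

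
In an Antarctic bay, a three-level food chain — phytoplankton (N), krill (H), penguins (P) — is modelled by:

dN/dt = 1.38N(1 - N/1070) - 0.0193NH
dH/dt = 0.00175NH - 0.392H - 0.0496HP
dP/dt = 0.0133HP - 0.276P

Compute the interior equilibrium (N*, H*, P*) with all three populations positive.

N* ≈ 759, H* ≈ 20.8, P* ≈ 18.9

From dP/dt = 0: 0.0133H* = 0.276, so H* = 20.8.
From dN/dt = 0: 1.38(1 - N*/1070) = 0.0193·20.8, giving N* = 1070·(1 - 0.29) = 759.
From dH/dt = 0: 0.00175·759 - 0.392 = 0.0496P*, so P* = 0.937/0.0496 = 18.9.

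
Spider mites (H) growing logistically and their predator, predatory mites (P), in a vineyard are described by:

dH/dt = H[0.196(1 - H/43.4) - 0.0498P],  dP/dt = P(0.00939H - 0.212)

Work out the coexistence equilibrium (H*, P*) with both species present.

From dP/dt = 0 with P > 0: 0.00939H* = 0.212, so H* = 22.6.
Substitute into dH/dt = 0: 0.196(1 - 22.6/43.4) = 0.0498P*.
The bracket is 0.48, giving P* = 0.094/0.0498 = 1.89.

H* ≈ 22.6, P* ≈ 1.89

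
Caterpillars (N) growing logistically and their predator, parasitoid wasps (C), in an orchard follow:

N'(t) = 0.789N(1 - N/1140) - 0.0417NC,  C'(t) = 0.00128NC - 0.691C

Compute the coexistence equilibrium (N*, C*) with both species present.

N* ≈ 540, C* ≈ 9.96

From dC/dt = 0 with C > 0: 0.00128N* = 0.691, so N* = 540.
Substitute into dN/dt = 0: 0.789(1 - 540/1140) = 0.0417C*.
The bracket is 0.526, giving C* = 0.415/0.0417 = 9.96.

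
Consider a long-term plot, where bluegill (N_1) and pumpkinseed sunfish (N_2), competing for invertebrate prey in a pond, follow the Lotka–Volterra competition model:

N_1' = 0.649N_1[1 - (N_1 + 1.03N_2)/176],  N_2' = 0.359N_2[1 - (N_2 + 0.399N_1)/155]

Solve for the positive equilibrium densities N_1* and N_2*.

Setting both brackets to zero gives the nullclines N_1 + 1.03N_2 = 176 and 0.399N_1 + N_2 = 155.
Substituting N_2 = 155 - 0.399N_1 into the first: N_1(1 - 1.03·0.399) = 176 - 1.03·155.
So N_1* = 16.3/0.589 = 27.8, and then N_2* = 155 - 0.399·27.8 = 144.

N_1* ≈ 27.8, N_2* ≈ 144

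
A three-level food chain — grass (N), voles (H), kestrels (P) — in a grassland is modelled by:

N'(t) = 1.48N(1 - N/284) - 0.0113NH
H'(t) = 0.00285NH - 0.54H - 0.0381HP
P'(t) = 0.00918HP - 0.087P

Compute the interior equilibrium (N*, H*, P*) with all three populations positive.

N* ≈ 263, H* ≈ 9.48, P* ≈ 5.53

From dP/dt = 0: 0.00918H* = 0.087, so H* = 9.48.
From dN/dt = 0: 1.48(1 - N*/284) = 0.0113·9.48, giving N* = 284·(1 - 0.0724) = 263.
From dH/dt = 0: 0.00285·263 - 0.54 = 0.0381P*, so P* = 0.211/0.0381 = 5.53.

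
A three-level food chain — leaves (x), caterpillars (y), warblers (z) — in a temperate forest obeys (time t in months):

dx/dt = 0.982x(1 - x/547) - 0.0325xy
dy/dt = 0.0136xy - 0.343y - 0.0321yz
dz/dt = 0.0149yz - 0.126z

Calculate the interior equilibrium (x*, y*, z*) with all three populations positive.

From dz/dt = 0: 0.0149y* = 0.126, so y* = 8.46.
From dx/dt = 0: 0.982(1 - x*/547) = 0.0325·8.46, giving x* = 547·(1 - 0.28) = 394.
From dy/dt = 0: 0.0136·394 - 0.343 = 0.0321z*, so z* = 5.01/0.0321 = 156.

x* ≈ 394, y* ≈ 8.46, z* ≈ 156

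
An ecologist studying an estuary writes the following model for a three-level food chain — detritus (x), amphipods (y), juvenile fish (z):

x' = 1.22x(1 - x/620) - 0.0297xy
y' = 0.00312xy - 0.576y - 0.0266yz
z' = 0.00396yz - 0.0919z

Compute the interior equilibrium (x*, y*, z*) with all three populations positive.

x* ≈ 270, y* ≈ 23.2, z* ≈ 9.98

From dz/dt = 0: 0.00396y* = 0.0919, so y* = 23.2.
From dx/dt = 0: 1.22(1 - x*/620) = 0.0297·23.2, giving x* = 620·(1 - 0.565) = 270.
From dy/dt = 0: 0.00312·270 - 0.576 = 0.0266z*, so z* = 0.266/0.0266 = 9.98.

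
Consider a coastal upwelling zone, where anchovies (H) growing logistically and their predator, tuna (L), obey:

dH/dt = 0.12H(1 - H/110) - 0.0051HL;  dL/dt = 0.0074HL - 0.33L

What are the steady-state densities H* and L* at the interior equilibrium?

From dL/dt = 0 with L > 0: 0.0074H* = 0.33, so H* = 44.6.
Substitute into dH/dt = 0: 0.12(1 - 44.6/110) = 0.0051L*.
The bracket is 0.595, giving L* = 0.0714/0.0051 = 14.

H* ≈ 44.6, L* ≈ 14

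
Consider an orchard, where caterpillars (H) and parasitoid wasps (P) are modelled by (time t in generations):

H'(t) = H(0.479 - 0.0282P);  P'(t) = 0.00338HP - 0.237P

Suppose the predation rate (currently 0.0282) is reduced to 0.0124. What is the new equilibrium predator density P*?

At the interior fixed point, setting dH/dt = 0 with H > 0 fixes P* = (prey growth rate)/(HP coefficient) — independent of the other coefficients.
With the change, P* = 0.479/0.0124 = 38.6; it rises from 17.

P* ≈ 38.6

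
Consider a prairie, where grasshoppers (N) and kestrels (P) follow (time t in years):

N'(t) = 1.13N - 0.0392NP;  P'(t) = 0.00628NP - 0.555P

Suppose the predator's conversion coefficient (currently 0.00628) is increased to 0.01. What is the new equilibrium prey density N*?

At the interior fixed point, setting dP/dt = 0 with P > 0 fixes N* = (predator death rate)/(NP coefficient) — independent of the other coefficients.
With the change, N* = 0.555/0.01 = 55.5; it falls from 88.4.

N* ≈ 55.5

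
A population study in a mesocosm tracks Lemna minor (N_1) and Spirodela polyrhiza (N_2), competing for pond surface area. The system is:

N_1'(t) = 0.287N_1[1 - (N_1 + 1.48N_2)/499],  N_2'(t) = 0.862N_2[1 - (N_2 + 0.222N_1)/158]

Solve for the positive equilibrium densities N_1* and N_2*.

Setting both brackets to zero gives the nullclines N_1 + 1.48N_2 = 499 and 0.222N_1 + N_2 = 158.
Substituting N_2 = 158 - 0.222N_1 into the first: N_1(1 - 1.48·0.222) = 499 - 1.48·158.
So N_1* = 265/0.671 = 395, and then N_2* = 158 - 0.222·395 = 70.3.

N_1* ≈ 395, N_2* ≈ 70.3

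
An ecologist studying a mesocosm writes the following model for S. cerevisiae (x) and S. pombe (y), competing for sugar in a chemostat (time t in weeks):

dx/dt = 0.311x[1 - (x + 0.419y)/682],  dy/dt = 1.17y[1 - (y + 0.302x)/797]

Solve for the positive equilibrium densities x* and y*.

Setting both brackets to zero gives the nullclines x + 0.419y = 682 and 0.302x + y = 797.
Substituting y = 797 - 0.302x into the first: x(1 - 0.419·0.302) = 682 - 0.419·797.
So x* = 348/0.873 = 398, and then y* = 797 - 0.302·398 = 677.

x* ≈ 398, y* ≈ 677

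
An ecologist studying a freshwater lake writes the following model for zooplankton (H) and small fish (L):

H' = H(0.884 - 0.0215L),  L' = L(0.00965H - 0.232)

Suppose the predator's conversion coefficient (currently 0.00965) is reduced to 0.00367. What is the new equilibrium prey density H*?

At the interior fixed point, setting dL/dt = 0 with L > 0 fixes H* = (predator death rate)/(HL coefficient) — independent of the other coefficients.
With the change, H* = 0.232/0.00367 = 63.2; it rises from 24.

H* ≈ 63.2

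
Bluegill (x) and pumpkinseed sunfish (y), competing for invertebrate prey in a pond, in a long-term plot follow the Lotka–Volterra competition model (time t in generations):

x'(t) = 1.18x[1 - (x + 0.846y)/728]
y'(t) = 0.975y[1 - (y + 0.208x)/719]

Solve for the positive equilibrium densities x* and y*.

Setting both brackets to zero gives the nullclines x + 0.846y = 728 and 0.208x + y = 719.
Substituting y = 719 - 0.208x into the first: x(1 - 0.846·0.208) = 728 - 0.846·719.
So x* = 120/0.824 = 145, and then y* = 719 - 0.208·145 = 689.

x* ≈ 145, y* ≈ 689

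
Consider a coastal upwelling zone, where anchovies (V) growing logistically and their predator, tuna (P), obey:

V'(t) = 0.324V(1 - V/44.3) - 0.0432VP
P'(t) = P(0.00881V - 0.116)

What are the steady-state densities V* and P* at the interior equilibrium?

V* ≈ 13.2, P* ≈ 5.27

From dP/dt = 0 with P > 0: 0.00881V* = 0.116, so V* = 13.2.
Substitute into dV/dt = 0: 0.324(1 - 13.2/44.3) = 0.0432P*.
The bracket is 0.703, giving P* = 0.228/0.0432 = 5.27.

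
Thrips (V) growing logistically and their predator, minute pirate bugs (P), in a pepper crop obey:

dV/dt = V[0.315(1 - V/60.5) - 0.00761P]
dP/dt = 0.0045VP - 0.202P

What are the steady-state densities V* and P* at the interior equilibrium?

V* ≈ 44.9, P* ≈ 10.7

From dP/dt = 0 with P > 0: 0.0045V* = 0.202, so V* = 44.9.
Substitute into dV/dt = 0: 0.315(1 - 44.9/60.5) = 0.00761P*.
The bracket is 0.258, giving P* = 0.0813/0.00761 = 10.7.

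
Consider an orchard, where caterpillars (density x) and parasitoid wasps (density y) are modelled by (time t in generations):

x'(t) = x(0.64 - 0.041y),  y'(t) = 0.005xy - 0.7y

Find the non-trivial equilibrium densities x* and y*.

x* ≈ 140, y* ≈ 15.6

Set dy/dt = 0 with y > 0: 0.005x - 0.7 = 0, so x* = 0.7/0.005 = 140.
Set dx/dt = 0 with x > 0: 0.64 - 0.041y = 0, so y* = 0.64/0.041 = 15.6.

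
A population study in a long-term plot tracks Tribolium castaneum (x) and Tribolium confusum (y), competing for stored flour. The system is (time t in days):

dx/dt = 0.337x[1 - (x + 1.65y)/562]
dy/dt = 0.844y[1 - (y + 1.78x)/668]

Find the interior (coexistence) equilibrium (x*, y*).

x* ≈ 279, y* ≈ 172

Setting both brackets to zero gives the nullclines x + 1.65y = 562 and 1.78x + y = 668.
Substituting y = 668 - 1.78x into the first: x(1 - 1.65·1.78) = 562 - 1.65·668.
So x* = -540/-1.94 = 279, and then y* = 668 - 1.78·279 = 172.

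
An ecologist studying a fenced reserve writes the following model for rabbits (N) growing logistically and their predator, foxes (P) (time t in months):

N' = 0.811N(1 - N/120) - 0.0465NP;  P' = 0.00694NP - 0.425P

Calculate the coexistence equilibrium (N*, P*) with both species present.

From dP/dt = 0 with P > 0: 0.00694N* = 0.425, so N* = 61.2.
Substitute into dN/dt = 0: 0.811(1 - 61.2/120) = 0.0465P*.
The bracket is 0.49, giving P* = 0.397/0.0465 = 8.54.

N* ≈ 61.2, P* ≈ 8.54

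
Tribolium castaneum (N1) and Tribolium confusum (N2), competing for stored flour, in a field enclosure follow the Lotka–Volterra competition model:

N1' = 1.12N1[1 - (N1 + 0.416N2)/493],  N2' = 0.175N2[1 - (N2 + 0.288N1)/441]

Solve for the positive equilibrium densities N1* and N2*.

N1* ≈ 352, N2* ≈ 340

Setting both brackets to zero gives the nullclines N1 + 0.416N2 = 493 and 0.288N1 + N2 = 441.
Substituting N2 = 441 - 0.288N1 into the first: N1(1 - 0.416·0.288) = 493 - 0.416·441.
So N1* = 310/0.88 = 352, and then N2* = 441 - 0.288·352 = 340.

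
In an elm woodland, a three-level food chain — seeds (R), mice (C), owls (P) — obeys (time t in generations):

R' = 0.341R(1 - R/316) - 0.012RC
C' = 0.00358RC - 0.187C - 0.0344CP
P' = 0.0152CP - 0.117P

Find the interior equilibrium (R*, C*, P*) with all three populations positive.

From dP/dt = 0: 0.0152C* = 0.117, so C* = 7.7.
From dR/dt = 0: 0.341(1 - R*/316) = 0.012·7.7, giving R* = 316·(1 - 0.271) = 230.
From dC/dt = 0: 0.00358·230 - 0.187 = 0.0344P*, so P* = 0.638/0.0344 = 18.5.

R* ≈ 230, C* ≈ 7.7, P* ≈ 18.5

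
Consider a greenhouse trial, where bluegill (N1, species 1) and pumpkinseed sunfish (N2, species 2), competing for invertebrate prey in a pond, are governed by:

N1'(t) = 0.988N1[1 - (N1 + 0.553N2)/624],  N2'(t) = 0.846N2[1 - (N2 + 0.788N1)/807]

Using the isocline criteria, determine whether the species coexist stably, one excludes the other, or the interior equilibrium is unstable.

stable coexistence

Compare the nullcline intercepts: K1/α12 = 624/0.553 = 1130 > K2 = 807; K2/α21 = 807/0.788 = 1020 > K1 = 624.
Since both inequalities hold, each species can invade when rare, so the interior equilibrium is stable.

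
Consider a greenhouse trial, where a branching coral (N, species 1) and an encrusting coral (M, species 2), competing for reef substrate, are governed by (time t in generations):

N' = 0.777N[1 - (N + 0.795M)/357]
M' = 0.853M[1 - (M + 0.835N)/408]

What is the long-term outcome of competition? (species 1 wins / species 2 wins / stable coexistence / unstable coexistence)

stable coexistence

Compare the nullcline intercepts: K1/α12 = 357/0.795 = 449 > K2 = 408; K2/α21 = 408/0.835 = 489 > K1 = 357.
Since both inequalities hold, each species can invade when rare, so the interior equilibrium is stable.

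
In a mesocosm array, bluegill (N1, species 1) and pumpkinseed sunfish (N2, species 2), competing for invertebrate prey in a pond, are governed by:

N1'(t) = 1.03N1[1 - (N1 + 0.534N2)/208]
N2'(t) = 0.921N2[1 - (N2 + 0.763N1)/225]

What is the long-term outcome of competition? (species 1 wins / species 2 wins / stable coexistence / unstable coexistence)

stable coexistence

Compare the nullcline intercepts: K1/α12 = 208/0.534 = 390 > K2 = 225; K2/α21 = 225/0.763 = 295 > K1 = 208.
Since both inequalities hold, each species can invade when rare, so the interior equilibrium is stable.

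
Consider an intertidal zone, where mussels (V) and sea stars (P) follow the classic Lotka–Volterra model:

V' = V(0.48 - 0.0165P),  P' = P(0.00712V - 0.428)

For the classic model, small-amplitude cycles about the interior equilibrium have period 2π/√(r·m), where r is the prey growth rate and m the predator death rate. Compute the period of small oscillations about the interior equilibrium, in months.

Here r = 0.48 and m = 0.428, so r·m = 0.205.
ω = √0.205 = 0.453 per month, hence T = 2π/ω ≈ 13.9 months.

T ≈ 13.9 months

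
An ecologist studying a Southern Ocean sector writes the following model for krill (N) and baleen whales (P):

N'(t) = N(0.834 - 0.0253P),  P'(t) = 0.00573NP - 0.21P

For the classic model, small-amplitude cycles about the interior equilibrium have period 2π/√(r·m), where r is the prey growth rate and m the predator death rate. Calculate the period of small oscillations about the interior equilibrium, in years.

T ≈ 15 years

Here r = 0.834 and m = 0.21, so r·m = 0.175.
ω = √0.175 = 0.418 per year, hence T = 2π/ω ≈ 15 years.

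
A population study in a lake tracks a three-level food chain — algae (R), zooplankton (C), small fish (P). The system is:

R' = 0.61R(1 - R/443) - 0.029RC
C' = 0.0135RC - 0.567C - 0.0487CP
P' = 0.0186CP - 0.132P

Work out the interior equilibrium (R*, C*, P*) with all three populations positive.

From dP/dt = 0: 0.0186C* = 0.132, so C* = 7.1.
From dR/dt = 0: 0.61(1 - R*/443) = 0.029·7.1, giving R* = 443·(1 - 0.337) = 294.
From dC/dt = 0: 0.0135·294 - 0.567 = 0.0487P*, so P* = 3.4/0.0487 = 69.7.

R* ≈ 294, C* ≈ 7.1, P* ≈ 69.7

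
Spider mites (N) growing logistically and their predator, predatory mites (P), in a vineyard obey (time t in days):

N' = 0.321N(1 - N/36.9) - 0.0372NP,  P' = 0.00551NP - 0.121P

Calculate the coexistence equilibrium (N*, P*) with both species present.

N* ≈ 22, P* ≈ 3.49

From dP/dt = 0 with P > 0: 0.00551N* = 0.121, so N* = 22.
Substitute into dN/dt = 0: 0.321(1 - 22/36.9) = 0.0372P*.
The bracket is 0.405, giving P* = 0.13/0.0372 = 3.49.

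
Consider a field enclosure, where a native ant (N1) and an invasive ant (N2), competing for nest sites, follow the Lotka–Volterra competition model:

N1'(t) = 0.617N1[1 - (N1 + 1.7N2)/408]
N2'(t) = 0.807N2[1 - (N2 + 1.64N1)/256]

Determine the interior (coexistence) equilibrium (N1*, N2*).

Setting both brackets to zero gives the nullclines N1 + 1.7N2 = 408 and 1.64N1 + N2 = 256.
Substituting N2 = 256 - 1.64N1 into the first: N1(1 - 1.7·1.64) = 408 - 1.7·256.
So N1* = -27.2/-1.79 = 15.2, and then N2* = 256 - 1.64·15.2 = 231.

N1* ≈ 15.2, N2* ≈ 231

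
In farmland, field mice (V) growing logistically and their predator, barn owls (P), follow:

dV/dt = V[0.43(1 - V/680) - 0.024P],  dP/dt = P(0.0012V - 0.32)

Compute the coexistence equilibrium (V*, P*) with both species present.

From dP/dt = 0 with P > 0: 0.0012V* = 0.32, so V* = 267.
Substitute into dV/dt = 0: 0.43(1 - 267/680) = 0.024P*.
The bracket is 0.608, giving P* = 0.261/0.024 = 10.9.

V* ≈ 267, P* ≈ 10.9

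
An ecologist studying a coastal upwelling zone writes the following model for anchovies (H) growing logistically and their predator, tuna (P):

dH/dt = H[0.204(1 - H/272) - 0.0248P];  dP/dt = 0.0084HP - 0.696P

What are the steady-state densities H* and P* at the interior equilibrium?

From dP/dt = 0 with P > 0: 0.0084H* = 0.696, so H* = 82.9.
Substitute into dH/dt = 0: 0.204(1 - 82.9/272) = 0.0248P*.
The bracket is 0.695, giving P* = 0.142/0.0248 = 5.72.

H* ≈ 82.9, P* ≈ 5.72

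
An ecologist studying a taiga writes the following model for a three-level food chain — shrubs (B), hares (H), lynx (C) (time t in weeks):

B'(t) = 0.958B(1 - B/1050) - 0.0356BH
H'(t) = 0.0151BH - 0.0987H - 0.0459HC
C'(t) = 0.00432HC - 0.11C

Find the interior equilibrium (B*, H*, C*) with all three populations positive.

From dC/dt = 0: 0.00432H* = 0.11, so H* = 25.5.
From dB/dt = 0: 0.958(1 - B*/1050) = 0.0356·25.5, giving B* = 1050·(1 - 0.946) = 56.5.
From dH/dt = 0: 0.0151·56.5 - 0.0987 = 0.0459C*, so C* = 0.754/0.0459 = 16.4.

B* ≈ 56.5, H* ≈ 25.5, C* ≈ 16.4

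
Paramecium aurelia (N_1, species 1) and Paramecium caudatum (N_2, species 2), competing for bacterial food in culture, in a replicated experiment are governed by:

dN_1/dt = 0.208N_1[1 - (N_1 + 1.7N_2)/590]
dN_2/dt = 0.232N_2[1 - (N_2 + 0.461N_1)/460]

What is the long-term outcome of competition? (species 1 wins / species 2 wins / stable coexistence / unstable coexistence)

species 2 excludes species 1

Compare the nullcline intercepts: K1/α12 = 590/1.7 = 347 < K2 = 460; K2/α21 = 460/0.461 = 998 > K1 = 590.
Since the inequalities point opposite ways, species 2 can invade but species 1 cannot.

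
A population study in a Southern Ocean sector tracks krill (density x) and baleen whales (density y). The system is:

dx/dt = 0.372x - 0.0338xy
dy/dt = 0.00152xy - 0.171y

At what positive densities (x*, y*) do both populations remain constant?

x* ≈ 112, y* ≈ 11

Set dy/dt = 0 with y > 0: 0.00152x - 0.171 = 0, so x* = 0.171/0.00152 = 112.
Set dx/dt = 0 with x > 0: 0.372 - 0.0338y = 0, so y* = 0.372/0.0338 = 11.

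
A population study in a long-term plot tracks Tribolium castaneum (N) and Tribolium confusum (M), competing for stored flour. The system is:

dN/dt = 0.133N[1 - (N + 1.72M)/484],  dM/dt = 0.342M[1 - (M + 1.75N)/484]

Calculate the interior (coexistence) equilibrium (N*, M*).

Setting both brackets to zero gives the nullclines N + 1.72M = 484 and 1.75N + M = 484.
Substituting M = 484 - 1.75N into the first: N(1 - 1.72·1.75) = 484 - 1.72·484.
So N* = -348/-2.01 = 173, and then M* = 484 - 1.75·173 = 181.

N* ≈ 173, M* ≈ 181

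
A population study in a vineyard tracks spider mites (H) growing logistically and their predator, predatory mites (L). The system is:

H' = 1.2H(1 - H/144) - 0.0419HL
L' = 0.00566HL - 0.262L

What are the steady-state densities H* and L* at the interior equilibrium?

H* ≈ 46.3, L* ≈ 19.4

From dL/dt = 0 with L > 0: 0.00566H* = 0.262, so H* = 46.3.
Substitute into dH/dt = 0: 1.2(1 - 46.3/144) = 0.0419L*.
The bracket is 0.679, giving L* = 0.814/0.0419 = 19.4.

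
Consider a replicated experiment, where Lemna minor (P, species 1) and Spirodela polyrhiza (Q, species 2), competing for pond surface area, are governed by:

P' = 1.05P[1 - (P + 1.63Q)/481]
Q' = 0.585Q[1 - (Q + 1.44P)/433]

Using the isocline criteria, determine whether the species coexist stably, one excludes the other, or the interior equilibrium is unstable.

unstable coexistence (outcome depends on initial conditions)

Compare the nullcline intercepts: K1/α12 = 481/1.63 = 295 < K2 = 433; K2/α21 = 433/1.44 = 301 < K1 = 481.
Since both are reversed, neither can invade when rare; the interior point is a saddle.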